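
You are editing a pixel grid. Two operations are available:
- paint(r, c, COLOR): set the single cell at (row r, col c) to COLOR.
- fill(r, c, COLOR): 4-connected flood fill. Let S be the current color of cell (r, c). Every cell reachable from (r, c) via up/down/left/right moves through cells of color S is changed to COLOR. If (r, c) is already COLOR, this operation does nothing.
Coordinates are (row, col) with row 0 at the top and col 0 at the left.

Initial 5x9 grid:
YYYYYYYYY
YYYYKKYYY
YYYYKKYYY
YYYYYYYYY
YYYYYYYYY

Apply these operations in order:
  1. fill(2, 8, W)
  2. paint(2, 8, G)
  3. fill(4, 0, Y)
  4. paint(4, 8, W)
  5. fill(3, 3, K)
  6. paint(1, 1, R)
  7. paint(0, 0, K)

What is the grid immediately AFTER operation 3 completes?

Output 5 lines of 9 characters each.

Answer: YYYYYYYYY
YYYYKKYYY
YYYYKKYYG
YYYYYYYYY
YYYYYYYYY

Derivation:
After op 1 fill(2,8,W) [41 cells changed]:
WWWWWWWWW
WWWWKKWWW
WWWWKKWWW
WWWWWWWWW
WWWWWWWWW
After op 2 paint(2,8,G):
WWWWWWWWW
WWWWKKWWW
WWWWKKWWG
WWWWWWWWW
WWWWWWWWW
After op 3 fill(4,0,Y) [40 cells changed]:
YYYYYYYYY
YYYYKKYYY
YYYYKKYYG
YYYYYYYYY
YYYYYYYYY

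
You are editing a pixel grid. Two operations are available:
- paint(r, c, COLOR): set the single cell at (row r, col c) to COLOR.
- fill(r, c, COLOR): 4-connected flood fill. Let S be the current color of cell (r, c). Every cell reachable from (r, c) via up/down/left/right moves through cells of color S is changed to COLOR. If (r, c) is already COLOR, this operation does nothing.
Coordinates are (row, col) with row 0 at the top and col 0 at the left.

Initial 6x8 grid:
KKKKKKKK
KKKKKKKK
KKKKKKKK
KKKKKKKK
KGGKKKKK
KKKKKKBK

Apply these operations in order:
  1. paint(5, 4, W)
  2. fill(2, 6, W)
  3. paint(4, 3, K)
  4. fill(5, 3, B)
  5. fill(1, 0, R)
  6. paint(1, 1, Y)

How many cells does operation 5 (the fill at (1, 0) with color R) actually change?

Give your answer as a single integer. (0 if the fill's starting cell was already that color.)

After op 1 paint(5,4,W):
KKKKKKKK
KKKKKKKK
KKKKKKKK
KKKKKKKK
KGGKKKKK
KKKKWKBK
After op 2 fill(2,6,W) [44 cells changed]:
WWWWWWWW
WWWWWWWW
WWWWWWWW
WWWWWWWW
WGGWWWWW
WWWWWWBW
After op 3 paint(4,3,K):
WWWWWWWW
WWWWWWWW
WWWWWWWW
WWWWWWWW
WGGKWWWW
WWWWWWBW
After op 4 fill(5,3,B) [44 cells changed]:
BBBBBBBB
BBBBBBBB
BBBBBBBB
BBBBBBBB
BGGKBBBB
BBBBBBBB
After op 5 fill(1,0,R) [45 cells changed]:
RRRRRRRR
RRRRRRRR
RRRRRRRR
RRRRRRRR
RGGKRRRR
RRRRRRRR

Answer: 45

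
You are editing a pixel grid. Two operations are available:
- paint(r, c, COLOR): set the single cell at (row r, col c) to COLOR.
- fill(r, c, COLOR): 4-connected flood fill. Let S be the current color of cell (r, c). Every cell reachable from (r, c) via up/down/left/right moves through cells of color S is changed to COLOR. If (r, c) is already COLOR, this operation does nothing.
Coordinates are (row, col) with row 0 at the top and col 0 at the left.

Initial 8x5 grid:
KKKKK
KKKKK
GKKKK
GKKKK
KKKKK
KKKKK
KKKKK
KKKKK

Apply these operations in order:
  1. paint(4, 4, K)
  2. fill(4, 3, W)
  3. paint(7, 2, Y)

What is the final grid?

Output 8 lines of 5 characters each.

Answer: WWWWW
WWWWW
GWWWW
GWWWW
WWWWW
WWWWW
WWWWW
WWYWW

Derivation:
After op 1 paint(4,4,K):
KKKKK
KKKKK
GKKKK
GKKKK
KKKKK
KKKKK
KKKKK
KKKKK
After op 2 fill(4,3,W) [38 cells changed]:
WWWWW
WWWWW
GWWWW
GWWWW
WWWWW
WWWWW
WWWWW
WWWWW
After op 3 paint(7,2,Y):
WWWWW
WWWWW
GWWWW
GWWWW
WWWWW
WWWWW
WWWWW
WWYWW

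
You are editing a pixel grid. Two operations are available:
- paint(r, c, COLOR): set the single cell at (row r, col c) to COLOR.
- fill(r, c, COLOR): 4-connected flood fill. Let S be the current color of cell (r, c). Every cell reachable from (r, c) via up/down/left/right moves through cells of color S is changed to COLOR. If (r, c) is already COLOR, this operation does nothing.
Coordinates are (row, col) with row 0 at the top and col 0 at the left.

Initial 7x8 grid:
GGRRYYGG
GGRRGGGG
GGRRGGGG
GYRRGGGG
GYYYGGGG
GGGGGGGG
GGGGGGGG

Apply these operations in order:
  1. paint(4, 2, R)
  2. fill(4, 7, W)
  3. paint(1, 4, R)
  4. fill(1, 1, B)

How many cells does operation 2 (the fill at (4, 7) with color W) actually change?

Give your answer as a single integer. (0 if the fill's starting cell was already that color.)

After op 1 paint(4,2,R):
GGRRYYGG
GGRRGGGG
GGRRGGGG
GYRRGGGG
GYRYGGGG
GGGGGGGG
GGGGGGGG
After op 2 fill(4,7,W) [42 cells changed]:
WWRRYYWW
WWRRWWWW
WWRRWWWW
WYRRWWWW
WYRYWWWW
WWWWWWWW
WWWWWWWW

Answer: 42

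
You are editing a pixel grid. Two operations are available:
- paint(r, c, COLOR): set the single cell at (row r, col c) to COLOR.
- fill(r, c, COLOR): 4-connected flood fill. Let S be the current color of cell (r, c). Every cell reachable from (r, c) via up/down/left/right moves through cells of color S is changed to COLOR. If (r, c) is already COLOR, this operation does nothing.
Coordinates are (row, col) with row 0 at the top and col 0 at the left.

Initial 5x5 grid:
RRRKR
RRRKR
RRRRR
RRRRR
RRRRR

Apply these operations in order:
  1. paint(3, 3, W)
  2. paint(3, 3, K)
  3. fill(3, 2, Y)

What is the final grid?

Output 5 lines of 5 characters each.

After op 1 paint(3,3,W):
RRRKR
RRRKR
RRRRR
RRRWR
RRRRR
After op 2 paint(3,3,K):
RRRKR
RRRKR
RRRRR
RRRKR
RRRRR
After op 3 fill(3,2,Y) [22 cells changed]:
YYYKY
YYYKY
YYYYY
YYYKY
YYYYY

Answer: YYYKY
YYYKY
YYYYY
YYYKY
YYYYY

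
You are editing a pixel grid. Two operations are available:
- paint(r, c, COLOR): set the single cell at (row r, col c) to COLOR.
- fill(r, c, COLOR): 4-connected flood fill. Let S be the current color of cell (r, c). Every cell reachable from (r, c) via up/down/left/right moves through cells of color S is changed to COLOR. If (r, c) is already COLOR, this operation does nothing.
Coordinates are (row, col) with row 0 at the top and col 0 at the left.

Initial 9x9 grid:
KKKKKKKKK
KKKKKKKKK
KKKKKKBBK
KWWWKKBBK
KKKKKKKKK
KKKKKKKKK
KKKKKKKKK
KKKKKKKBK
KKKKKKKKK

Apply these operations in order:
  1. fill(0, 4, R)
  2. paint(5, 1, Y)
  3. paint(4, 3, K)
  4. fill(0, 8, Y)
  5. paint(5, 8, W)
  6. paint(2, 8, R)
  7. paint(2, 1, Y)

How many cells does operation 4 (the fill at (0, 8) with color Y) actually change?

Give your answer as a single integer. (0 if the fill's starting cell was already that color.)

After op 1 fill(0,4,R) [73 cells changed]:
RRRRRRRRR
RRRRRRRRR
RRRRRRBBR
RWWWRRBBR
RRRRRRRRR
RRRRRRRRR
RRRRRRRRR
RRRRRRRBR
RRRRRRRRR
After op 2 paint(5,1,Y):
RRRRRRRRR
RRRRRRRRR
RRRRRRBBR
RWWWRRBBR
RRRRRRRRR
RYRRRRRRR
RRRRRRRRR
RRRRRRRBR
RRRRRRRRR
After op 3 paint(4,3,K):
RRRRRRRRR
RRRRRRRRR
RRRRRRBBR
RWWWRRBBR
RRRKRRRRR
RYRRRRRRR
RRRRRRRRR
RRRRRRRBR
RRRRRRRRR
After op 4 fill(0,8,Y) [71 cells changed]:
YYYYYYYYY
YYYYYYYYY
YYYYYYBBY
YWWWYYBBY
YYYKYYYYY
YYYYYYYYY
YYYYYYYYY
YYYYYYYBY
YYYYYYYYY

Answer: 71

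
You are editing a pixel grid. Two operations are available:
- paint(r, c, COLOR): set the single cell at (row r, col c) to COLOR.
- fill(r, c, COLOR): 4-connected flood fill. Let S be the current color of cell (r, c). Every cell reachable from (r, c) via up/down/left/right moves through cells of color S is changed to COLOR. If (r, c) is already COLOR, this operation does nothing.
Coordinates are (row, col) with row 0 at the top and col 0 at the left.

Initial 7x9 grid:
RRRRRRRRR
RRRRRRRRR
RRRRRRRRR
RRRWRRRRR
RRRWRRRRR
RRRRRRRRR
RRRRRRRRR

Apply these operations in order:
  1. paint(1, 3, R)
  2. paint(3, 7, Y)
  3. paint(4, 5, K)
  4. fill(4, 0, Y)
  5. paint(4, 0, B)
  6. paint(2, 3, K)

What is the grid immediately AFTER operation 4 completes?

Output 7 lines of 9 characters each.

Answer: YYYYYYYYY
YYYYYYYYY
YYYYYYYYY
YYYWYYYYY
YYYWYKYYY
YYYYYYYYY
YYYYYYYYY

Derivation:
After op 1 paint(1,3,R):
RRRRRRRRR
RRRRRRRRR
RRRRRRRRR
RRRWRRRRR
RRRWRRRRR
RRRRRRRRR
RRRRRRRRR
After op 2 paint(3,7,Y):
RRRRRRRRR
RRRRRRRRR
RRRRRRRRR
RRRWRRRYR
RRRWRRRRR
RRRRRRRRR
RRRRRRRRR
After op 3 paint(4,5,K):
RRRRRRRRR
RRRRRRRRR
RRRRRRRRR
RRRWRRRYR
RRRWRKRRR
RRRRRRRRR
RRRRRRRRR
After op 4 fill(4,0,Y) [59 cells changed]:
YYYYYYYYY
YYYYYYYYY
YYYYYYYYY
YYYWYYYYY
YYYWYKYYY
YYYYYYYYY
YYYYYYYYY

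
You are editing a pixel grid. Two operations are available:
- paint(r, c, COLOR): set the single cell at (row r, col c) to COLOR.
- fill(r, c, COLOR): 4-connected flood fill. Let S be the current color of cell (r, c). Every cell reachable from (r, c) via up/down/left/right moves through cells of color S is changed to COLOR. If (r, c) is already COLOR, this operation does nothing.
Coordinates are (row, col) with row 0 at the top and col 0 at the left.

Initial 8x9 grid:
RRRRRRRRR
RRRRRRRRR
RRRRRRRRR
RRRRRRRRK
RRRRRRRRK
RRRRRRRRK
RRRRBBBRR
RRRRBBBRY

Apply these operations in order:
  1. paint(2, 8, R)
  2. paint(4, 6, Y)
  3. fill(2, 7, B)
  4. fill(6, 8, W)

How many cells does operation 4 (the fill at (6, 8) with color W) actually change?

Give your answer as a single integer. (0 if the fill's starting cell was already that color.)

After op 1 paint(2,8,R):
RRRRRRRRR
RRRRRRRRR
RRRRRRRRR
RRRRRRRRK
RRRRRRRRK
RRRRRRRRK
RRRRBBBRR
RRRRBBBRY
After op 2 paint(4,6,Y):
RRRRRRRRR
RRRRRRRRR
RRRRRRRRR
RRRRRRRRK
RRRRRRYRK
RRRRRRRRK
RRRRBBBRR
RRRRBBBRY
After op 3 fill(2,7,B) [61 cells changed]:
BBBBBBBBB
BBBBBBBBB
BBBBBBBBB
BBBBBBBBK
BBBBBBYBK
BBBBBBBBK
BBBBBBBBB
BBBBBBBBY
After op 4 fill(6,8,W) [67 cells changed]:
WWWWWWWWW
WWWWWWWWW
WWWWWWWWW
WWWWWWWWK
WWWWWWYWK
WWWWWWWWK
WWWWWWWWW
WWWWWWWWY

Answer: 67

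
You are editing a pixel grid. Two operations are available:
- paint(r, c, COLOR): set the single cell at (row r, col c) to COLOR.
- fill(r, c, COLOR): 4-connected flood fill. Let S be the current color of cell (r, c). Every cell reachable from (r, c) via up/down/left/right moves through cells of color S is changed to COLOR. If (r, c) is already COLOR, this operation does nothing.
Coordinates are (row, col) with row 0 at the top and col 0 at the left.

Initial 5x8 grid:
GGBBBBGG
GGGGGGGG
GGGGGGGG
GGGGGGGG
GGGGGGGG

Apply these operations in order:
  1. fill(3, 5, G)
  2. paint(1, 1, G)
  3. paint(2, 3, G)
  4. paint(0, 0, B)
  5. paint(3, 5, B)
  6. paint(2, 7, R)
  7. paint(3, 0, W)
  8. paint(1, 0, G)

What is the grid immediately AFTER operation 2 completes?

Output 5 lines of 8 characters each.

Answer: GGBBBBGG
GGGGGGGG
GGGGGGGG
GGGGGGGG
GGGGGGGG

Derivation:
After op 1 fill(3,5,G) [0 cells changed]:
GGBBBBGG
GGGGGGGG
GGGGGGGG
GGGGGGGG
GGGGGGGG
After op 2 paint(1,1,G):
GGBBBBGG
GGGGGGGG
GGGGGGGG
GGGGGGGG
GGGGGGGG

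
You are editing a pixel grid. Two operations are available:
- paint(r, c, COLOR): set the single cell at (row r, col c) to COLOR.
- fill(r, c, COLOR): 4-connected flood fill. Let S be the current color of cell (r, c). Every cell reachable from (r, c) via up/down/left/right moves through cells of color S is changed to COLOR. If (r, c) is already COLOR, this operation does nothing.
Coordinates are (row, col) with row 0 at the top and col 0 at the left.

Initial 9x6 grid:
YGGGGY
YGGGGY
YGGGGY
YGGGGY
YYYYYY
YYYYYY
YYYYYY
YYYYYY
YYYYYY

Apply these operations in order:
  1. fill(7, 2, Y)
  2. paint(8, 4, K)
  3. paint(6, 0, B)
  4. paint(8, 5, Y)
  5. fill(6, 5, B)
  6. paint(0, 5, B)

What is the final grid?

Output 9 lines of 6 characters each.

Answer: BGGGGB
BGGGGB
BGGGGB
BGGGGB
BBBBBB
BBBBBB
BBBBBB
BBBBBB
BBBBKB

Derivation:
After op 1 fill(7,2,Y) [0 cells changed]:
YGGGGY
YGGGGY
YGGGGY
YGGGGY
YYYYYY
YYYYYY
YYYYYY
YYYYYY
YYYYYY
After op 2 paint(8,4,K):
YGGGGY
YGGGGY
YGGGGY
YGGGGY
YYYYYY
YYYYYY
YYYYYY
YYYYYY
YYYYKY
After op 3 paint(6,0,B):
YGGGGY
YGGGGY
YGGGGY
YGGGGY
YYYYYY
YYYYYY
BYYYYY
YYYYYY
YYYYKY
After op 4 paint(8,5,Y):
YGGGGY
YGGGGY
YGGGGY
YGGGGY
YYYYYY
YYYYYY
BYYYYY
YYYYYY
YYYYKY
After op 5 fill(6,5,B) [36 cells changed]:
BGGGGB
BGGGGB
BGGGGB
BGGGGB
BBBBBB
BBBBBB
BBBBBB
BBBBBB
BBBBKB
After op 6 paint(0,5,B):
BGGGGB
BGGGGB
BGGGGB
BGGGGB
BBBBBB
BBBBBB
BBBBBB
BBBBBB
BBBBKB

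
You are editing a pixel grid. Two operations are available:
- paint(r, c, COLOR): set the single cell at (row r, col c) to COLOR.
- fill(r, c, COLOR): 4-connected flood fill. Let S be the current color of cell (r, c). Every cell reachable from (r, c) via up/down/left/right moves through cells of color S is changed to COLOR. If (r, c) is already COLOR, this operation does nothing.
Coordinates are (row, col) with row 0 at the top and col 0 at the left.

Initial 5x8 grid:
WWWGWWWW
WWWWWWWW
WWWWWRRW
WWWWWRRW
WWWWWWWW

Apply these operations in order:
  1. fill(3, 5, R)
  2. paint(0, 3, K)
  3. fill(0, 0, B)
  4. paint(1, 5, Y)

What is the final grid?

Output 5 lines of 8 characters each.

After op 1 fill(3,5,R) [0 cells changed]:
WWWGWWWW
WWWWWWWW
WWWWWRRW
WWWWWRRW
WWWWWWWW
After op 2 paint(0,3,K):
WWWKWWWW
WWWWWWWW
WWWWWRRW
WWWWWRRW
WWWWWWWW
After op 3 fill(0,0,B) [35 cells changed]:
BBBKBBBB
BBBBBBBB
BBBBBRRB
BBBBBRRB
BBBBBBBB
After op 4 paint(1,5,Y):
BBBKBBBB
BBBBBYBB
BBBBBRRB
BBBBBRRB
BBBBBBBB

Answer: BBBKBBBB
BBBBBYBB
BBBBBRRB
BBBBBRRB
BBBBBBBB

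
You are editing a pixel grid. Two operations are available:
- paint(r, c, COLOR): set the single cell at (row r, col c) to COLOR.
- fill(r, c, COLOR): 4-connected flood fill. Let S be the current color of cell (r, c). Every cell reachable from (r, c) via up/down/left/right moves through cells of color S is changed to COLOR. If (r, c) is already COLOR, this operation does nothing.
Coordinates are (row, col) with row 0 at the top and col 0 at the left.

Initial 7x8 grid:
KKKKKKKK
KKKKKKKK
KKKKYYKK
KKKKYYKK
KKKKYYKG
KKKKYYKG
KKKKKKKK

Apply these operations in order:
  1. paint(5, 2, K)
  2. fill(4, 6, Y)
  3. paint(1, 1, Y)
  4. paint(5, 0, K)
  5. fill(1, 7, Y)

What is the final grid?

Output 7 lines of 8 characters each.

Answer: YYYYYYYY
YYYYYYYY
YYYYYYYY
YYYYYYYY
YYYYYYYG
KYYYYYYG
YYYYYYYY

Derivation:
After op 1 paint(5,2,K):
KKKKKKKK
KKKKKKKK
KKKKYYKK
KKKKYYKK
KKKKYYKG
KKKKYYKG
KKKKKKKK
After op 2 fill(4,6,Y) [46 cells changed]:
YYYYYYYY
YYYYYYYY
YYYYYYYY
YYYYYYYY
YYYYYYYG
YYYYYYYG
YYYYYYYY
After op 3 paint(1,1,Y):
YYYYYYYY
YYYYYYYY
YYYYYYYY
YYYYYYYY
YYYYYYYG
YYYYYYYG
YYYYYYYY
After op 4 paint(5,0,K):
YYYYYYYY
YYYYYYYY
YYYYYYYY
YYYYYYYY
YYYYYYYG
KYYYYYYG
YYYYYYYY
After op 5 fill(1,7,Y) [0 cells changed]:
YYYYYYYY
YYYYYYYY
YYYYYYYY
YYYYYYYY
YYYYYYYG
KYYYYYYG
YYYYYYYY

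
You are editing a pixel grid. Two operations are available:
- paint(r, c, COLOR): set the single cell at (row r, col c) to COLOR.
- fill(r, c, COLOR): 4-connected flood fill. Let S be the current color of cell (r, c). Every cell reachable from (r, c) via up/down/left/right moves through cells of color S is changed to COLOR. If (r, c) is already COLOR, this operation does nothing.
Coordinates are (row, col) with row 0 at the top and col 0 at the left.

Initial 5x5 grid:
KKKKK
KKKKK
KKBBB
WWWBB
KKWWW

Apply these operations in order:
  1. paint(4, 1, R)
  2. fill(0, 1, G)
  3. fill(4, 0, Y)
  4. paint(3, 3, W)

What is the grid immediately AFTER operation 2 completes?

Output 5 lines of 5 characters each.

After op 1 paint(4,1,R):
KKKKK
KKKKK
KKBBB
WWWBB
KRWWW
After op 2 fill(0,1,G) [12 cells changed]:
GGGGG
GGGGG
GGBBB
WWWBB
KRWWW

Answer: GGGGG
GGGGG
GGBBB
WWWBB
KRWWW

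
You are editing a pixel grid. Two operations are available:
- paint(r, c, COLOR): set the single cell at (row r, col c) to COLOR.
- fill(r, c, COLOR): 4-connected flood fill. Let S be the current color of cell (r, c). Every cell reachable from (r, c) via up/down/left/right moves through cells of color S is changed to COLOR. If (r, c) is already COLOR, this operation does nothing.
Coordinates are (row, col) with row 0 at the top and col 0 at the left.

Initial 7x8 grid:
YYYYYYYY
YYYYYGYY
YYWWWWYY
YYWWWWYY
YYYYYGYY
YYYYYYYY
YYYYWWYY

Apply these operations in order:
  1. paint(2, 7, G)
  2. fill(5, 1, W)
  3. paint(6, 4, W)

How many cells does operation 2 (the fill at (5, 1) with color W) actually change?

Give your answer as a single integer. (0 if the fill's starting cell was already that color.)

Answer: 43

Derivation:
After op 1 paint(2,7,G):
YYYYYYYY
YYYYYGYY
YYWWWWYG
YYWWWWYY
YYYYYGYY
YYYYYYYY
YYYYWWYY
After op 2 fill(5,1,W) [43 cells changed]:
WWWWWWWW
WWWWWGWW
WWWWWWWG
WWWWWWWW
WWWWWGWW
WWWWWWWW
WWWWWWWW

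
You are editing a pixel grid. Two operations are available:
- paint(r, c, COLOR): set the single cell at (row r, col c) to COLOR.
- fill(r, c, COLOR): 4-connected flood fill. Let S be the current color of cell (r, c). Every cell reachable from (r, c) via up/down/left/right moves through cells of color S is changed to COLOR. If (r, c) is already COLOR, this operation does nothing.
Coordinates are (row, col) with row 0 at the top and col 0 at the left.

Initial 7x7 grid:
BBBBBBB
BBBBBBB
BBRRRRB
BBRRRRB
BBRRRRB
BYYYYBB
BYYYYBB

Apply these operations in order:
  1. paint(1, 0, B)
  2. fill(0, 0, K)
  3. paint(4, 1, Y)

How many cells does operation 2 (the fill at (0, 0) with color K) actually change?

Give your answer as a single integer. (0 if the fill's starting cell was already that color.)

Answer: 29

Derivation:
After op 1 paint(1,0,B):
BBBBBBB
BBBBBBB
BBRRRRB
BBRRRRB
BBRRRRB
BYYYYBB
BYYYYBB
After op 2 fill(0,0,K) [29 cells changed]:
KKKKKKK
KKKKKKK
KKRRRRK
KKRRRRK
KKRRRRK
KYYYYKK
KYYYYKK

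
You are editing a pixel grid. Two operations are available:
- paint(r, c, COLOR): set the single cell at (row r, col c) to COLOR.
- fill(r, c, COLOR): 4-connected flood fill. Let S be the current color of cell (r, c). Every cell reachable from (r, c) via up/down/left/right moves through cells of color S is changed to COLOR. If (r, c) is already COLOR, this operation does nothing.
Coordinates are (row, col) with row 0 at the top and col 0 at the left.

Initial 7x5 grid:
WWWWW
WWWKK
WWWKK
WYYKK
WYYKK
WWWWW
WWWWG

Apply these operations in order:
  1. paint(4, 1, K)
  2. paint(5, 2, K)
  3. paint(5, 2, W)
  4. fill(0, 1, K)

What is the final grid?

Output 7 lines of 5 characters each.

Answer: KKKKK
KKKKK
KKKKK
KYYKK
KKYKK
KKKKK
KKKKG

Derivation:
After op 1 paint(4,1,K):
WWWWW
WWWKK
WWWKK
WYYKK
WKYKK
WWWWW
WWWWG
After op 2 paint(5,2,K):
WWWWW
WWWKK
WWWKK
WYYKK
WKYKK
WWKWW
WWWWG
After op 3 paint(5,2,W):
WWWWW
WWWKK
WWWKK
WYYKK
WKYKK
WWWWW
WWWWG
After op 4 fill(0,1,K) [22 cells changed]:
KKKKK
KKKKK
KKKKK
KYYKK
KKYKK
KKKKK
KKKKG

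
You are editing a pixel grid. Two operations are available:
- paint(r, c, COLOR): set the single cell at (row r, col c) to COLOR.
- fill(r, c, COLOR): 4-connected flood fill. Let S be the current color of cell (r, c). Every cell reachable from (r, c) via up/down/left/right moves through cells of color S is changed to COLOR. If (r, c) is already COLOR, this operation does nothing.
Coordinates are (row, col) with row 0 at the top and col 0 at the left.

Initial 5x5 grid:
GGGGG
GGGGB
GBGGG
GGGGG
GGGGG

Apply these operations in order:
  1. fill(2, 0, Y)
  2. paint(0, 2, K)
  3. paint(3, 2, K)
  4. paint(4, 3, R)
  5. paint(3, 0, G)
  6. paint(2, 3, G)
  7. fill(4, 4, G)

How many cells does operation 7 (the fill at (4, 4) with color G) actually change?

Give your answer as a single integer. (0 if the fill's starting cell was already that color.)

Answer: 4

Derivation:
After op 1 fill(2,0,Y) [23 cells changed]:
YYYYY
YYYYB
YBYYY
YYYYY
YYYYY
After op 2 paint(0,2,K):
YYKYY
YYYYB
YBYYY
YYYYY
YYYYY
After op 3 paint(3,2,K):
YYKYY
YYYYB
YBYYY
YYKYY
YYYYY
After op 4 paint(4,3,R):
YYKYY
YYYYB
YBYYY
YYKYY
YYYRY
After op 5 paint(3,0,G):
YYKYY
YYYYB
YBYYY
GYKYY
YYYRY
After op 6 paint(2,3,G):
YYKYY
YYYYB
YBYGY
GYKYY
YYYRY
After op 7 fill(4,4,G) [4 cells changed]:
YYKYY
YYYYB
YBYGG
GYKGG
YYYRG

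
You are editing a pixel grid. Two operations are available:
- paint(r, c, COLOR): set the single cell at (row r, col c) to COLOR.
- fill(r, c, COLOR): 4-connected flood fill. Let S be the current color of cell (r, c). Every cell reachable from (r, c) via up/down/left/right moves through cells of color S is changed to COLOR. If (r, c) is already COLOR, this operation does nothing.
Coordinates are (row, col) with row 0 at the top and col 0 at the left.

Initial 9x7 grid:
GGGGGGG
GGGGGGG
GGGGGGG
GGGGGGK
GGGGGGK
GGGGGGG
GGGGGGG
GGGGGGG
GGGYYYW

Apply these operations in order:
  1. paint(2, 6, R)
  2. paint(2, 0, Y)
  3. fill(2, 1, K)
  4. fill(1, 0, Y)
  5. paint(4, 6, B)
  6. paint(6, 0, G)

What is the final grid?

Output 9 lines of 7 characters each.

After op 1 paint(2,6,R):
GGGGGGG
GGGGGGG
GGGGGGR
GGGGGGK
GGGGGGK
GGGGGGG
GGGGGGG
GGGGGGG
GGGYYYW
After op 2 paint(2,0,Y):
GGGGGGG
GGGGGGG
YGGGGGR
GGGGGGK
GGGGGGK
GGGGGGG
GGGGGGG
GGGGGGG
GGGYYYW
After op 3 fill(2,1,K) [55 cells changed]:
KKKKKKK
KKKKKKK
YKKKKKR
KKKKKKK
KKKKKKK
KKKKKKK
KKKKKKK
KKKKKKK
KKKYYYW
After op 4 fill(1,0,Y) [57 cells changed]:
YYYYYYY
YYYYYYY
YYYYYYR
YYYYYYY
YYYYYYY
YYYYYYY
YYYYYYY
YYYYYYY
YYYYYYW
After op 5 paint(4,6,B):
YYYYYYY
YYYYYYY
YYYYYYR
YYYYYYY
YYYYYYB
YYYYYYY
YYYYYYY
YYYYYYY
YYYYYYW
After op 6 paint(6,0,G):
YYYYYYY
YYYYYYY
YYYYYYR
YYYYYYY
YYYYYYB
YYYYYYY
GYYYYYY
YYYYYYY
YYYYYYW

Answer: YYYYYYY
YYYYYYY
YYYYYYR
YYYYYYY
YYYYYYB
YYYYYYY
GYYYYYY
YYYYYYY
YYYYYYW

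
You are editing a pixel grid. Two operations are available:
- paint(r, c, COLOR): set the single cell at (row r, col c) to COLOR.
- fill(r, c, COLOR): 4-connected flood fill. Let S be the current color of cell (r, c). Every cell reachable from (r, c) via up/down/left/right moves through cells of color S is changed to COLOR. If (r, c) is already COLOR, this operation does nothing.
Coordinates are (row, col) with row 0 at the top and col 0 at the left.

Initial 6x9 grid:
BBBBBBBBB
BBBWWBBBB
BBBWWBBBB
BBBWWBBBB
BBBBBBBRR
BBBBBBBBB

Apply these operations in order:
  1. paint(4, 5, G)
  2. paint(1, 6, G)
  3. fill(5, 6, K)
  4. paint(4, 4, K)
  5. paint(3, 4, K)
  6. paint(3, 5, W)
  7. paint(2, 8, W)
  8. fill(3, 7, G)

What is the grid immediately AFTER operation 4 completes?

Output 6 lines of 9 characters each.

Answer: KKKKKKKKK
KKKWWKGKK
KKKWWKKKK
KKKWWKKKK
KKKKKGKRR
KKKKKKKKK

Derivation:
After op 1 paint(4,5,G):
BBBBBBBBB
BBBWWBBBB
BBBWWBBBB
BBBWWBBBB
BBBBBGBRR
BBBBBBBBB
After op 2 paint(1,6,G):
BBBBBBBBB
BBBWWBGBB
BBBWWBBBB
BBBWWBBBB
BBBBBGBRR
BBBBBBBBB
After op 3 fill(5,6,K) [44 cells changed]:
KKKKKKKKK
KKKWWKGKK
KKKWWKKKK
KKKWWKKKK
KKKKKGKRR
KKKKKKKKK
After op 4 paint(4,4,K):
KKKKKKKKK
KKKWWKGKK
KKKWWKKKK
KKKWWKKKK
KKKKKGKRR
KKKKKKKKK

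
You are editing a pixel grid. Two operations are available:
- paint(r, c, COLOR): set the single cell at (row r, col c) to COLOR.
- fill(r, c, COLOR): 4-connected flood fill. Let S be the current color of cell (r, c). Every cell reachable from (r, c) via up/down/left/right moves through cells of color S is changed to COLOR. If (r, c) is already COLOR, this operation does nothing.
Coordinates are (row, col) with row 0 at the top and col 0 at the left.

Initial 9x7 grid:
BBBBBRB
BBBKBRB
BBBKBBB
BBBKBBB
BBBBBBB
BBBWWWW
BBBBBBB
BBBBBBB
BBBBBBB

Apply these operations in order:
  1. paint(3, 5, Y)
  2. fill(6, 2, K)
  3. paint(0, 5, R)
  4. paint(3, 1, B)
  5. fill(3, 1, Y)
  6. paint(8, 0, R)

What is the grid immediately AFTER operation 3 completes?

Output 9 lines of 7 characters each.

Answer: KKKKKRK
KKKKKRK
KKKKKKK
KKKKKYK
KKKKKKK
KKKWWWW
KKKKKKK
KKKKKKK
KKKKKKK

Derivation:
After op 1 paint(3,5,Y):
BBBBBRB
BBBKBRB
BBBKBBB
BBBKBYB
BBBBBBB
BBBWWWW
BBBBBBB
BBBBBBB
BBBBBBB
After op 2 fill(6,2,K) [53 cells changed]:
KKKKKRK
KKKKKRK
KKKKKKK
KKKKKYK
KKKKKKK
KKKWWWW
KKKKKKK
KKKKKKK
KKKKKKK
After op 3 paint(0,5,R):
KKKKKRK
KKKKKRK
KKKKKKK
KKKKKYK
KKKKKKK
KKKWWWW
KKKKKKK
KKKKKKK
KKKKKKK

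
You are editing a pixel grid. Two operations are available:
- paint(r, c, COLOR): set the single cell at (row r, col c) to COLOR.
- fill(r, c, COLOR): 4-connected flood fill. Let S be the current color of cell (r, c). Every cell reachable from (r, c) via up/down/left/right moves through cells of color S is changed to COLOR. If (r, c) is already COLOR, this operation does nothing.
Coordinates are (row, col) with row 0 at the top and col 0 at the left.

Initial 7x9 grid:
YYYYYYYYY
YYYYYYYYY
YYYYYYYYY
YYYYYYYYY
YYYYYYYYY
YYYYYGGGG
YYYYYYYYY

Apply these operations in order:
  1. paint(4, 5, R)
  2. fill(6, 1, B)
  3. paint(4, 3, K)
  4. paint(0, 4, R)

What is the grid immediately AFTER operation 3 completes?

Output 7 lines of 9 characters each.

Answer: BBBBBBBBB
BBBBBBBBB
BBBBBBBBB
BBBBBBBBB
BBBKBRBBB
BBBBBGGGG
BBBBBBBBB

Derivation:
After op 1 paint(4,5,R):
YYYYYYYYY
YYYYYYYYY
YYYYYYYYY
YYYYYYYYY
YYYYYRYYY
YYYYYGGGG
YYYYYYYYY
After op 2 fill(6,1,B) [58 cells changed]:
BBBBBBBBB
BBBBBBBBB
BBBBBBBBB
BBBBBBBBB
BBBBBRBBB
BBBBBGGGG
BBBBBBBBB
After op 3 paint(4,3,K):
BBBBBBBBB
BBBBBBBBB
BBBBBBBBB
BBBBBBBBB
BBBKBRBBB
BBBBBGGGG
BBBBBBBBB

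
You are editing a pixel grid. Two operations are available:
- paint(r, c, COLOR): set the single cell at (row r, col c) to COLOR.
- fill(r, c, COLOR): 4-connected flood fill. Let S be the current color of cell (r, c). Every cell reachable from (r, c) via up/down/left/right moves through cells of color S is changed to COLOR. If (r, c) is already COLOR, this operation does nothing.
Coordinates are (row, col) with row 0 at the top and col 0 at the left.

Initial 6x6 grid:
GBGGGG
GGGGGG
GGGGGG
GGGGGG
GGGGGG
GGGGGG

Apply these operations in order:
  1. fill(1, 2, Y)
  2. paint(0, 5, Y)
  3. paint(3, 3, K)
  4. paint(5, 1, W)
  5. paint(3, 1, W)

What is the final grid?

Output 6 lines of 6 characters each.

After op 1 fill(1,2,Y) [35 cells changed]:
YBYYYY
YYYYYY
YYYYYY
YYYYYY
YYYYYY
YYYYYY
After op 2 paint(0,5,Y):
YBYYYY
YYYYYY
YYYYYY
YYYYYY
YYYYYY
YYYYYY
After op 3 paint(3,3,K):
YBYYYY
YYYYYY
YYYYYY
YYYKYY
YYYYYY
YYYYYY
After op 4 paint(5,1,W):
YBYYYY
YYYYYY
YYYYYY
YYYKYY
YYYYYY
YWYYYY
After op 5 paint(3,1,W):
YBYYYY
YYYYYY
YYYYYY
YWYKYY
YYYYYY
YWYYYY

Answer: YBYYYY
YYYYYY
YYYYYY
YWYKYY
YYYYYY
YWYYYY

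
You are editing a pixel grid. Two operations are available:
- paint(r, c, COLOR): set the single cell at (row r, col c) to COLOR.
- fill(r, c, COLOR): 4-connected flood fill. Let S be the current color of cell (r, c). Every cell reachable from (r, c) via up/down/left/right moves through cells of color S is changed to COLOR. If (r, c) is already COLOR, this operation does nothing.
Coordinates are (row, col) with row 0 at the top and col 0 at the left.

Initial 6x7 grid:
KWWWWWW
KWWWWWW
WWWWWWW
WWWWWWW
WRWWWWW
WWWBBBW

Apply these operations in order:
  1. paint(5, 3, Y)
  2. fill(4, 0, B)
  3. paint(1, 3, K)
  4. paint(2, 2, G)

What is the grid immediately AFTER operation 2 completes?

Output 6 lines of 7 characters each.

After op 1 paint(5,3,Y):
KWWWWWW
KWWWWWW
WWWWWWW
WWWWWWW
WRWWWWW
WWWYBBW
After op 2 fill(4,0,B) [36 cells changed]:
KBBBBBB
KBBBBBB
BBBBBBB
BBBBBBB
BRBBBBB
BBBYBBB

Answer: KBBBBBB
KBBBBBB
BBBBBBB
BBBBBBB
BRBBBBB
BBBYBBB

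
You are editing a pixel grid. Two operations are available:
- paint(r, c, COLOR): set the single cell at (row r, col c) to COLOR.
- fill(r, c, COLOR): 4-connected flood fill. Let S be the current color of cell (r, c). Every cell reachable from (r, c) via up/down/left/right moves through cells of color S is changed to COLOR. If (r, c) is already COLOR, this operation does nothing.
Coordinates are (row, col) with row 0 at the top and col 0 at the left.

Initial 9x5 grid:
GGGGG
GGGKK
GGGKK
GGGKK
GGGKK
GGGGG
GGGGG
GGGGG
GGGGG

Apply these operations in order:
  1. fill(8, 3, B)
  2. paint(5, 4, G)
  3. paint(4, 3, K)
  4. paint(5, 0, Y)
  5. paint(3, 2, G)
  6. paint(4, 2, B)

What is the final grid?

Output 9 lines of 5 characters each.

Answer: BBBBB
BBBKK
BBBKK
BBGKK
BBBKK
YBBBG
BBBBB
BBBBB
BBBBB

Derivation:
After op 1 fill(8,3,B) [37 cells changed]:
BBBBB
BBBKK
BBBKK
BBBKK
BBBKK
BBBBB
BBBBB
BBBBB
BBBBB
After op 2 paint(5,4,G):
BBBBB
BBBKK
BBBKK
BBBKK
BBBKK
BBBBG
BBBBB
BBBBB
BBBBB
After op 3 paint(4,3,K):
BBBBB
BBBKK
BBBKK
BBBKK
BBBKK
BBBBG
BBBBB
BBBBB
BBBBB
After op 4 paint(5,0,Y):
BBBBB
BBBKK
BBBKK
BBBKK
BBBKK
YBBBG
BBBBB
BBBBB
BBBBB
After op 5 paint(3,2,G):
BBBBB
BBBKK
BBBKK
BBGKK
BBBKK
YBBBG
BBBBB
BBBBB
BBBBB
After op 6 paint(4,2,B):
BBBBB
BBBKK
BBBKK
BBGKK
BBBKK
YBBBG
BBBBB
BBBBB
BBBBB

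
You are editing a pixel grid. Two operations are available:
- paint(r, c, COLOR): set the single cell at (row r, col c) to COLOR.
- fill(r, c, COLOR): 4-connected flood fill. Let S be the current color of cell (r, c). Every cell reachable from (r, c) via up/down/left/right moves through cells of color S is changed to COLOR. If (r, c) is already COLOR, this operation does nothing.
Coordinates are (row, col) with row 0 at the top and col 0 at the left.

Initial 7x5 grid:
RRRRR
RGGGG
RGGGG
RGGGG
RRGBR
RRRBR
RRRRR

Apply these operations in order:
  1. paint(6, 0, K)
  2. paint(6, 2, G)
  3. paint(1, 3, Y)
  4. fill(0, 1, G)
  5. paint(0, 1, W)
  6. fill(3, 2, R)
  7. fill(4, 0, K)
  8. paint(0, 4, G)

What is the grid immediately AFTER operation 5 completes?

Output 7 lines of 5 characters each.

After op 1 paint(6,0,K):
RRRRR
RGGGG
RGGGG
RGGGG
RRGBR
RRRBR
KRRRR
After op 2 paint(6,2,G):
RRRRR
RGGGG
RGGGG
RGGGG
RRGBR
RRRBR
KRGRR
After op 3 paint(1,3,Y):
RRRRR
RGGYG
RGGGG
RGGGG
RRGBR
RRRBR
KRGRR
After op 4 fill(0,1,G) [14 cells changed]:
GGGGG
GGGYG
GGGGG
GGGGG
GGGBR
GGGBR
KGGRR
After op 5 paint(0,1,W):
GWGGG
GGGYG
GGGGG
GGGGG
GGGBR
GGGBR
KGGRR

Answer: GWGGG
GGGYG
GGGGG
GGGGG
GGGBR
GGGBR
KGGRR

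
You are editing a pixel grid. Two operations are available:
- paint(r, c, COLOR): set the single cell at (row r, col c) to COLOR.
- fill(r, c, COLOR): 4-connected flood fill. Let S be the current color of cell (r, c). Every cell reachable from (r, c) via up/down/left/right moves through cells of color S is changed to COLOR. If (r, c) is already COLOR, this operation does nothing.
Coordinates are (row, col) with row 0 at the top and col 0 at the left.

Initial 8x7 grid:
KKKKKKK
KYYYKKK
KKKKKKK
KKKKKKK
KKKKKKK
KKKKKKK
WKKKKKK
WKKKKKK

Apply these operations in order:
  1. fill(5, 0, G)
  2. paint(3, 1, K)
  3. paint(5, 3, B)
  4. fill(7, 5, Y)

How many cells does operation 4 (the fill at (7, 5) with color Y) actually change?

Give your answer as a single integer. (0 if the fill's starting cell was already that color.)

After op 1 fill(5,0,G) [51 cells changed]:
GGGGGGG
GYYYGGG
GGGGGGG
GGGGGGG
GGGGGGG
GGGGGGG
WGGGGGG
WGGGGGG
After op 2 paint(3,1,K):
GGGGGGG
GYYYGGG
GGGGGGG
GKGGGGG
GGGGGGG
GGGGGGG
WGGGGGG
WGGGGGG
After op 3 paint(5,3,B):
GGGGGGG
GYYYGGG
GGGGGGG
GKGGGGG
GGGGGGG
GGGBGGG
WGGGGGG
WGGGGGG
After op 4 fill(7,5,Y) [49 cells changed]:
YYYYYYY
YYYYYYY
YYYYYYY
YKYYYYY
YYYYYYY
YYYBYYY
WYYYYYY
WYYYYYY

Answer: 49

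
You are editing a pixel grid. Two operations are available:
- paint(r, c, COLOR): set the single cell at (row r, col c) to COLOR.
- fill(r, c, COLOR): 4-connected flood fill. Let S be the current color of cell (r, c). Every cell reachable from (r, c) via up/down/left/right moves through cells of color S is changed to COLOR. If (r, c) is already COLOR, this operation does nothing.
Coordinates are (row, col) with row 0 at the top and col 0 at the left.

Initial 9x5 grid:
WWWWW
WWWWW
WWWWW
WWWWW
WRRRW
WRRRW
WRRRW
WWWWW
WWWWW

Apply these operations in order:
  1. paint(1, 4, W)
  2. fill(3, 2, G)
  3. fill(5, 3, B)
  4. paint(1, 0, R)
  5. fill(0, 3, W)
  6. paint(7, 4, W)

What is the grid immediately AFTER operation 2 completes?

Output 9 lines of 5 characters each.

Answer: GGGGG
GGGGG
GGGGG
GGGGG
GRRRG
GRRRG
GRRRG
GGGGG
GGGGG

Derivation:
After op 1 paint(1,4,W):
WWWWW
WWWWW
WWWWW
WWWWW
WRRRW
WRRRW
WRRRW
WWWWW
WWWWW
After op 2 fill(3,2,G) [36 cells changed]:
GGGGG
GGGGG
GGGGG
GGGGG
GRRRG
GRRRG
GRRRG
GGGGG
GGGGG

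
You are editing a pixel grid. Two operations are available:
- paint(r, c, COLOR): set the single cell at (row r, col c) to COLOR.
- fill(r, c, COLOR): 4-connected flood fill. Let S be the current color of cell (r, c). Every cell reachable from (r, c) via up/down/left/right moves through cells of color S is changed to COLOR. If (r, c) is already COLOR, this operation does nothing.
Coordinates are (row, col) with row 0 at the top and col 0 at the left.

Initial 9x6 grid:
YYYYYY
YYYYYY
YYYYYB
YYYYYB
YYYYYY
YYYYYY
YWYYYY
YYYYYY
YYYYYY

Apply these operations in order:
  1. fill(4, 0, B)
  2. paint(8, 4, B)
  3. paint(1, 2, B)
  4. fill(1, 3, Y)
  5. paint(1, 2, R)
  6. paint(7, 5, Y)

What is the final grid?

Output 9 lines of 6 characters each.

After op 1 fill(4,0,B) [51 cells changed]:
BBBBBB
BBBBBB
BBBBBB
BBBBBB
BBBBBB
BBBBBB
BWBBBB
BBBBBB
BBBBBB
After op 2 paint(8,4,B):
BBBBBB
BBBBBB
BBBBBB
BBBBBB
BBBBBB
BBBBBB
BWBBBB
BBBBBB
BBBBBB
After op 3 paint(1,2,B):
BBBBBB
BBBBBB
BBBBBB
BBBBBB
BBBBBB
BBBBBB
BWBBBB
BBBBBB
BBBBBB
After op 4 fill(1,3,Y) [53 cells changed]:
YYYYYY
YYYYYY
YYYYYY
YYYYYY
YYYYYY
YYYYYY
YWYYYY
YYYYYY
YYYYYY
After op 5 paint(1,2,R):
YYYYYY
YYRYYY
YYYYYY
YYYYYY
YYYYYY
YYYYYY
YWYYYY
YYYYYY
YYYYYY
After op 6 paint(7,5,Y):
YYYYYY
YYRYYY
YYYYYY
YYYYYY
YYYYYY
YYYYYY
YWYYYY
YYYYYY
YYYYYY

Answer: YYYYYY
YYRYYY
YYYYYY
YYYYYY
YYYYYY
YYYYYY
YWYYYY
YYYYYY
YYYYYY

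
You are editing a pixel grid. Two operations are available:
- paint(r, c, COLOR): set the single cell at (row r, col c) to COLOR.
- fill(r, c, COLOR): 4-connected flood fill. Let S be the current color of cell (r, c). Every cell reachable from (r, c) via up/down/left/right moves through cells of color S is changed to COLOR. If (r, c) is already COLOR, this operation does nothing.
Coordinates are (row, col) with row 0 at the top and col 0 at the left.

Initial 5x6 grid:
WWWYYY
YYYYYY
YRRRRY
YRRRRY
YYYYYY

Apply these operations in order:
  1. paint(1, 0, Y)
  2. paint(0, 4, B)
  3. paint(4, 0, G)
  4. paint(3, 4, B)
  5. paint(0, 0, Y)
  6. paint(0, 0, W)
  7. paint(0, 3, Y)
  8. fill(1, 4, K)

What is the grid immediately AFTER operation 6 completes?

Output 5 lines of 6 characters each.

After op 1 paint(1,0,Y):
WWWYYY
YYYYYY
YRRRRY
YRRRRY
YYYYYY
After op 2 paint(0,4,B):
WWWYBY
YYYYYY
YRRRRY
YRRRRY
YYYYYY
After op 3 paint(4,0,G):
WWWYBY
YYYYYY
YRRRRY
YRRRRY
GYYYYY
After op 4 paint(3,4,B):
WWWYBY
YYYYYY
YRRRRY
YRRRBY
GYYYYY
After op 5 paint(0,0,Y):
YWWYBY
YYYYYY
YRRRRY
YRRRBY
GYYYYY
After op 6 paint(0,0,W):
WWWYBY
YYYYYY
YRRRRY
YRRRBY
GYYYYY

Answer: WWWYBY
YYYYYY
YRRRRY
YRRRBY
GYYYYY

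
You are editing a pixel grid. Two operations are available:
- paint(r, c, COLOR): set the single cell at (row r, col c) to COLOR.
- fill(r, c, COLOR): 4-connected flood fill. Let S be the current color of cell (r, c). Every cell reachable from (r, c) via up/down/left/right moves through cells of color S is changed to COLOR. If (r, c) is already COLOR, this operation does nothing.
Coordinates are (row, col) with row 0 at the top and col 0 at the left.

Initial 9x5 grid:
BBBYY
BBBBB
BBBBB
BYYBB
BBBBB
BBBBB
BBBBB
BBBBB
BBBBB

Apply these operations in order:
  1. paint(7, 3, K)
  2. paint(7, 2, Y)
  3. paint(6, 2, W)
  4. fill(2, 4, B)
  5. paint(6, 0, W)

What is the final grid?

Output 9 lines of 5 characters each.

Answer: BBBYY
BBBBB
BBBBB
BYYBB
BBBBB
BBBBB
WBWBB
BBYKB
BBBBB

Derivation:
After op 1 paint(7,3,K):
BBBYY
BBBBB
BBBBB
BYYBB
BBBBB
BBBBB
BBBBB
BBBKB
BBBBB
After op 2 paint(7,2,Y):
BBBYY
BBBBB
BBBBB
BYYBB
BBBBB
BBBBB
BBBBB
BBYKB
BBBBB
After op 3 paint(6,2,W):
BBBYY
BBBBB
BBBBB
BYYBB
BBBBB
BBBBB
BBWBB
BBYKB
BBBBB
After op 4 fill(2,4,B) [0 cells changed]:
BBBYY
BBBBB
BBBBB
BYYBB
BBBBB
BBBBB
BBWBB
BBYKB
BBBBB
After op 5 paint(6,0,W):
BBBYY
BBBBB
BBBBB
BYYBB
BBBBB
BBBBB
WBWBB
BBYKB
BBBBB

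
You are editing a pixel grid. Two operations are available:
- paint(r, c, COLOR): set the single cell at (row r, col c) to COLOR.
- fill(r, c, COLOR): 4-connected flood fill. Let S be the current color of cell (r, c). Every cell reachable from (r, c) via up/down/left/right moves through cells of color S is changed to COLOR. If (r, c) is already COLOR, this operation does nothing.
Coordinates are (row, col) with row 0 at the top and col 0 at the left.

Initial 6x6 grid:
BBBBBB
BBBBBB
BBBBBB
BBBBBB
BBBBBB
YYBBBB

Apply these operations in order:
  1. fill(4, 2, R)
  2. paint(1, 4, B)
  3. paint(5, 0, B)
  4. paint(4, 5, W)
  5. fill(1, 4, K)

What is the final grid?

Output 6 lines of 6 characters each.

Answer: RRRRRR
RRRRKR
RRRRRR
RRRRRR
RRRRRW
BYRRRR

Derivation:
After op 1 fill(4,2,R) [34 cells changed]:
RRRRRR
RRRRRR
RRRRRR
RRRRRR
RRRRRR
YYRRRR
After op 2 paint(1,4,B):
RRRRRR
RRRRBR
RRRRRR
RRRRRR
RRRRRR
YYRRRR
After op 3 paint(5,0,B):
RRRRRR
RRRRBR
RRRRRR
RRRRRR
RRRRRR
BYRRRR
After op 4 paint(4,5,W):
RRRRRR
RRRRBR
RRRRRR
RRRRRR
RRRRRW
BYRRRR
After op 5 fill(1,4,K) [1 cells changed]:
RRRRRR
RRRRKR
RRRRRR
RRRRRR
RRRRRW
BYRRRR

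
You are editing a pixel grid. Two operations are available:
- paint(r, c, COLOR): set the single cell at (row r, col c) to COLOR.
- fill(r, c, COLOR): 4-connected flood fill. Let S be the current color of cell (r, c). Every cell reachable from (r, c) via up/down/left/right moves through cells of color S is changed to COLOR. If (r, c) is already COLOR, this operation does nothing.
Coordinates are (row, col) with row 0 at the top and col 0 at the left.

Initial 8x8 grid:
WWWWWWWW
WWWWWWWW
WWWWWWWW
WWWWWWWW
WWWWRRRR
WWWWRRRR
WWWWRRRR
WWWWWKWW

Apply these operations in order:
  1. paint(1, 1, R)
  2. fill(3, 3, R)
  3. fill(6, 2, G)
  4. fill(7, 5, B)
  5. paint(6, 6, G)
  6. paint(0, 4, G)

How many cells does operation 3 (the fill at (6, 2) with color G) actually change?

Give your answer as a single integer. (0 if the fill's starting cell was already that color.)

After op 1 paint(1,1,R):
WWWWWWWW
WRWWWWWW
WWWWWWWW
WWWWWWWW
WWWWRRRR
WWWWRRRR
WWWWRRRR
WWWWWKWW
After op 2 fill(3,3,R) [48 cells changed]:
RRRRRRRR
RRRRRRRR
RRRRRRRR
RRRRRRRR
RRRRRRRR
RRRRRRRR
RRRRRRRR
RRRRRKWW
After op 3 fill(6,2,G) [61 cells changed]:
GGGGGGGG
GGGGGGGG
GGGGGGGG
GGGGGGGG
GGGGGGGG
GGGGGGGG
GGGGGGGG
GGGGGKWW

Answer: 61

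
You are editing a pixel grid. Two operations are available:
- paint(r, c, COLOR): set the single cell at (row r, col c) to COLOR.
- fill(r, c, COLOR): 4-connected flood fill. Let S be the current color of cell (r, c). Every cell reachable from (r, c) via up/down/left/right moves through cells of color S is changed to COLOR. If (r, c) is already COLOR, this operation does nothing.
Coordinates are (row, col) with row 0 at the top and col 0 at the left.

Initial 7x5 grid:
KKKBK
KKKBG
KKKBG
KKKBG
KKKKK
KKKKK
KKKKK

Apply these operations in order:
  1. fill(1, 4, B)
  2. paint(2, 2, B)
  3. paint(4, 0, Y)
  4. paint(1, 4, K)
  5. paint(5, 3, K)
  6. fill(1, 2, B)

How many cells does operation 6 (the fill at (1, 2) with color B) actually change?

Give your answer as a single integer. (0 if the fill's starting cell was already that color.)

Answer: 25

Derivation:
After op 1 fill(1,4,B) [3 cells changed]:
KKKBK
KKKBB
KKKBB
KKKBB
KKKKK
KKKKK
KKKKK
After op 2 paint(2,2,B):
KKKBK
KKKBB
KKBBB
KKKBB
KKKKK
KKKKK
KKKKK
After op 3 paint(4,0,Y):
KKKBK
KKKBB
KKBBB
KKKBB
YKKKK
KKKKK
KKKKK
After op 4 paint(1,4,K):
KKKBK
KKKBK
KKBBB
KKKBB
YKKKK
KKKKK
KKKKK
After op 5 paint(5,3,K):
KKKBK
KKKBK
KKBBB
KKKBB
YKKKK
KKKKK
KKKKK
After op 6 fill(1,2,B) [25 cells changed]:
BBBBK
BBBBK
BBBBB
BBBBB
YBBBB
BBBBB
BBBBB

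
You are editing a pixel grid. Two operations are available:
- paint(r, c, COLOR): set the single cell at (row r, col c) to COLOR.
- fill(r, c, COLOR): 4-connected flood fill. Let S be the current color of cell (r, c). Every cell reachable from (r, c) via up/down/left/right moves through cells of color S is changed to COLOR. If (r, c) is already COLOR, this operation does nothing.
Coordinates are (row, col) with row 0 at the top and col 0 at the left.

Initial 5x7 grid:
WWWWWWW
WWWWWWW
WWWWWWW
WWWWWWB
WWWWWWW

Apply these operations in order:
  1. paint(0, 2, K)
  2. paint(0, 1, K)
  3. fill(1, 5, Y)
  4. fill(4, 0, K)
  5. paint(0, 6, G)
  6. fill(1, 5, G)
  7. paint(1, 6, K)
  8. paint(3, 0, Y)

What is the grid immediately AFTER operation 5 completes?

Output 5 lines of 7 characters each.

After op 1 paint(0,2,K):
WWKWWWW
WWWWWWW
WWWWWWW
WWWWWWB
WWWWWWW
After op 2 paint(0,1,K):
WKKWWWW
WWWWWWW
WWWWWWW
WWWWWWB
WWWWWWW
After op 3 fill(1,5,Y) [32 cells changed]:
YKKYYYY
YYYYYYY
YYYYYYY
YYYYYYB
YYYYYYY
After op 4 fill(4,0,K) [32 cells changed]:
KKKKKKK
KKKKKKK
KKKKKKK
KKKKKKB
KKKKKKK
After op 5 paint(0,6,G):
KKKKKKG
KKKKKKK
KKKKKKK
KKKKKKB
KKKKKKK

Answer: KKKKKKG
KKKKKKK
KKKKKKK
KKKKKKB
KKKKKKK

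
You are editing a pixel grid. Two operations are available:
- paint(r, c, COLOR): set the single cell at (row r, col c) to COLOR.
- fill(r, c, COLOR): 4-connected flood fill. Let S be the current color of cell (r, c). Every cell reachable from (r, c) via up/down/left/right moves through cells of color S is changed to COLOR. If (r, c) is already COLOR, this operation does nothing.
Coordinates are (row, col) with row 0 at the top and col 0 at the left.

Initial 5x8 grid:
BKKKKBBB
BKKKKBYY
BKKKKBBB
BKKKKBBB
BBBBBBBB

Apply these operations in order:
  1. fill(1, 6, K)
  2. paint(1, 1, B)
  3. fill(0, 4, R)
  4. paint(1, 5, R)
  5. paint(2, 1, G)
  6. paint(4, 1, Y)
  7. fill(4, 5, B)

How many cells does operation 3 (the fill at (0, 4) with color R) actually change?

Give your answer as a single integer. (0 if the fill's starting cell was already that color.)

After op 1 fill(1,6,K) [2 cells changed]:
BKKKKBBB
BKKKKBKK
BKKKKBBB
BKKKKBBB
BBBBBBBB
After op 2 paint(1,1,B):
BKKKKBBB
BBKKKBKK
BKKKKBBB
BKKKKBBB
BBBBBBBB
After op 3 fill(0,4,R) [15 cells changed]:
BRRRRBBB
BBRRRBKK
BRRRRBBB
BRRRRBBB
BBBBBBBB

Answer: 15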